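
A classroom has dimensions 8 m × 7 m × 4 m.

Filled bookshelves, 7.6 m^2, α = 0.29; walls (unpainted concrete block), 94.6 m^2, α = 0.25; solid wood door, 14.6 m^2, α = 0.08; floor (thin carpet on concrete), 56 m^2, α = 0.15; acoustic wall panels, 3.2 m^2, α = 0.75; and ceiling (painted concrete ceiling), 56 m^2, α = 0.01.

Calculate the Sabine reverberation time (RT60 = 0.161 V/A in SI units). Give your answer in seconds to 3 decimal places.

0.940 sec

Summing Sᵢαᵢ: 2.204 + 23.650 + 1.168 + 8.400 + 2.400 + 0.560 → A = 38.382 sabins.
Volume V = 8 × 7 × 4 = 224 m³.
RT60 = 0.161 · V / A = 0.161 × 224 / 38.382 = 0.940 s.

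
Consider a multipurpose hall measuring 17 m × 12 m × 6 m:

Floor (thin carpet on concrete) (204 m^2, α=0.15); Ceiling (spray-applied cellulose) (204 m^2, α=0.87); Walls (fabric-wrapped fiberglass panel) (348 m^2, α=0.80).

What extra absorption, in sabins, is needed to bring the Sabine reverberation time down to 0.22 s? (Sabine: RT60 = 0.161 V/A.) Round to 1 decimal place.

409.3 sabins

A₁ = Σ Sᵢαᵢ = 204*0.15 + 204*0.87 + 348*0.80 = 486.480 sabins.
Target A₂ = 0.161·1224/0.22 = 895.745 sabins (V = 1224 m³).
Shortfall: 895.745 − 486.480 = 409.3 sabins.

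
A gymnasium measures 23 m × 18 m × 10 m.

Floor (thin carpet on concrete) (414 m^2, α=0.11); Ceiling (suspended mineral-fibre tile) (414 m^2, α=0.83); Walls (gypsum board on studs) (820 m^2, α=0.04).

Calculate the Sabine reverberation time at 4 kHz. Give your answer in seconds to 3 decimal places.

1.580 sec

Total absorption A = 414·0.11 + 414·0.83 + 820·0.04
  = 45.540 + 343.620 + 32.800 = 421.960 m^2 sabins.
Volume V = 23 × 18 × 10 = 4140 m³.
RT60 = 0.161 · V / A = 0.161 × 4140 / 421.960 = 1.580 s.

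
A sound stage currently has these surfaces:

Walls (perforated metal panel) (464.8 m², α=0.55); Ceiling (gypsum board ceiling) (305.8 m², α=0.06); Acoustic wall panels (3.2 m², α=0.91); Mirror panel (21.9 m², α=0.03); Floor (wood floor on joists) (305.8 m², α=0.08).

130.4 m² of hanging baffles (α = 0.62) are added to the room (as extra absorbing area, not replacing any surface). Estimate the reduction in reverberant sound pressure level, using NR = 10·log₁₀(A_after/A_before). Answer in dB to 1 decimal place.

A_before = Σ Sᵢαᵢ = 464.8×0.55 + 305.8×0.06 + 3.2×0.91 + 21.9×0.03 + 305.8×0.08 = 302.021 sabins.
Treatment contributes 130.4·0.62 = 80.848 sabins.
A_after = 302.021 + 80.848 = 382.869 sabins.
Reduction = 10 log₁₀(A_after/A_before) = 10 log₁₀(1.2677) = 1.0 dB.

1.0 dB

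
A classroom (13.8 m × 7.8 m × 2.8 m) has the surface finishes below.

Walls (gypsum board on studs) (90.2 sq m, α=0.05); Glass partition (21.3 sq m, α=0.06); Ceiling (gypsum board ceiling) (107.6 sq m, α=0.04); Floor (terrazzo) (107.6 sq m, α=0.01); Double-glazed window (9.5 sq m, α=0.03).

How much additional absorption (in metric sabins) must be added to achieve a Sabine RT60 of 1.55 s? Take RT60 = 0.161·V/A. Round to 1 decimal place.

19.9 sabins

Summing Sᵢαᵢ: 4.510 + 1.278 + 4.304 + 1.076 + 0.285 → A₁ = 11.453 sabins.
Target A₂ = 0.161·301.392/1.55 = 31.306 sabins (V = 301.392 m³).
ΔA = A₂ − A₁ = 31.306 − 11.453 = 19.9 sabins.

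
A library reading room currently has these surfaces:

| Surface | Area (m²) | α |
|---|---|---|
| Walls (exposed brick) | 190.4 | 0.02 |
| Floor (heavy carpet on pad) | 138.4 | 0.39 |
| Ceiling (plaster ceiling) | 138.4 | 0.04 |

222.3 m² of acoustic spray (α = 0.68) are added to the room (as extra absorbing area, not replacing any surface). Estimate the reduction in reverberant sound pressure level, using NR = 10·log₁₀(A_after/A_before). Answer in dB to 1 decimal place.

A_before = Σ Sᵢαᵢ = 190.4×0.02 + 138.4×0.39 + 138.4×0.04 = 63.320 sabins.
Treatment contributes 222.3·0.68 = 151.164 sabins.
A_after = 63.320 + 151.164 = 214.484 sabins.
Reduction = 10 log₁₀(A_after/A_before) = 10 log₁₀(3.3873) = 5.3 dB.

5.3 dB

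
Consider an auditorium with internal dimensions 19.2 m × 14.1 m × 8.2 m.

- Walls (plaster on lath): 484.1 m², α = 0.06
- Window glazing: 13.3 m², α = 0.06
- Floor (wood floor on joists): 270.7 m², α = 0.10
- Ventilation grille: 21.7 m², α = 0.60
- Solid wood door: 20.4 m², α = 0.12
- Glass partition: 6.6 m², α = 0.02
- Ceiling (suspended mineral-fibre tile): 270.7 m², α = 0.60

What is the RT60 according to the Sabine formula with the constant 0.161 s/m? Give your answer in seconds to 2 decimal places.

1.52 s

A = Σ Sᵢαᵢ = 484.1*0.06 + 13.3*0.06 + 270.7*0.10 + 21.7*0.60 + 20.4*0.12 + 6.6*0.02 + 270.7*0.60 = 234.934 sabins.
Volume V = 19.2 × 14.1 × 8.2 = 2219.904 m³.
Sabine: RT60 = 0.161 × 2219.904 / 234.934 = 1.52 s.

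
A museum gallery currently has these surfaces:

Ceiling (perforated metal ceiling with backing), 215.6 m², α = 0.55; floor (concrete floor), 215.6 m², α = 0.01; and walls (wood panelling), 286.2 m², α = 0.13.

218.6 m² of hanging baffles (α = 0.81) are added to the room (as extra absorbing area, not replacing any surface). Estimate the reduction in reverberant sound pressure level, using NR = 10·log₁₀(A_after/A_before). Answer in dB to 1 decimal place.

3.3 dB

Total absorption A_before = 215.6·0.55 + 215.6·0.01 + 286.2·0.13
  = 118.580 + 2.156 + 37.206 = 157.942 m² sabins.
Added absorption = 218.6 × 0.81 = 177.066 sabins.
New total A_after = 335.008 sabins.
NR = 10·log₁₀(335.008/157.942) = 3.3 dB.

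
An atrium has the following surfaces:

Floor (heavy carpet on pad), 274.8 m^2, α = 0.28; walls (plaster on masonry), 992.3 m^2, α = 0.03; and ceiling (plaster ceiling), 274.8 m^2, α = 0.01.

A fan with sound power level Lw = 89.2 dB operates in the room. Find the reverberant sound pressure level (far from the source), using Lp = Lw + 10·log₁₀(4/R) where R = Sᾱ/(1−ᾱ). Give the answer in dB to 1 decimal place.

A = 109.461 sabins; S = 1541.9 m^2.
ᾱ = 0.0710, so room constant R = A/(1−ᾱ) = 117.827 m^2.
Lp = 89.2 + 10·log₁₀(4/117.827) = 89.2 + (-14.69) = 74.5 dB.

74.5 dB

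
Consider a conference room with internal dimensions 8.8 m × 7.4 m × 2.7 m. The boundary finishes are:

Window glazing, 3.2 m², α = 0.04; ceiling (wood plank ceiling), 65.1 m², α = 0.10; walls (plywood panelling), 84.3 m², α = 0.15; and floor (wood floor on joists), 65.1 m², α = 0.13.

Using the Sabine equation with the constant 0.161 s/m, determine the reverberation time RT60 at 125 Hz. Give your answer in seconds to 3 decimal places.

1.020 seconds

A = Σ Sᵢαᵢ = 3.2*0.04 + 65.1*0.10 + 84.3*0.15 + 65.1*0.13 = 27.746 sabins.
V = 8.8·7.4·2.7 = 175.824 m³.
T = 0.161 V/A = 0.161·175.824/27.746 = 1.020 s.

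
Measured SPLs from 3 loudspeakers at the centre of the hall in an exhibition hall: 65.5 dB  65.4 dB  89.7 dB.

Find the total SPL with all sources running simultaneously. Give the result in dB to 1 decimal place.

Sum in the linear (power) domain: Σ 10^(Lᵢ/10) = 10^(65.5/10) + 10^(65.4/10) + 10^(89.7/10) = 9.403e+08.
Back to dB: 10·log₁₀ Σ = 89.7 dB.

89.7 dB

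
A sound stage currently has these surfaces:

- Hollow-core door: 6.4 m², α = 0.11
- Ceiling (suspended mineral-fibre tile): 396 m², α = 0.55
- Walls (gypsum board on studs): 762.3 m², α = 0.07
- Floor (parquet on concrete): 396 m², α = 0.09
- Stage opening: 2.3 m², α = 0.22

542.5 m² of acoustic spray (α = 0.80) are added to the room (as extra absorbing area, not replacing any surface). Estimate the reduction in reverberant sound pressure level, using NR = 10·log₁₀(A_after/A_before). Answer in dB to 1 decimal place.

3.8 dB

Total absorption A_before = 6.4×0.11 + 396×0.55 + 762.3×0.07 + 396×0.09 + 2.3×0.22
  = 0.704 + 217.800 + 53.361 + 35.640 + 0.506 = 308.011 m² sabins.
Added absorption = 542.5 × 0.80 = 434.000 sabins.
New total A_after = 742.011 sabins.
NR = 10·log₁₀(742.011/308.011) = 3.8 dB.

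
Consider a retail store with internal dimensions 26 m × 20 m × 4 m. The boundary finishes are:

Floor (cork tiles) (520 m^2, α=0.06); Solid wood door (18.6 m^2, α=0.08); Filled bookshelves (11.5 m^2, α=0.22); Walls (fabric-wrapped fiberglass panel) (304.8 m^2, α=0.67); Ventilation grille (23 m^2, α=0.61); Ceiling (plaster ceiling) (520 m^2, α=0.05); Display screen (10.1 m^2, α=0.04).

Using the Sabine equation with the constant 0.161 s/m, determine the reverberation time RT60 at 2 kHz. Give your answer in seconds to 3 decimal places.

1.197 seconds

Total absorption A = 520*0.06 + 18.6*0.08 + 11.5*0.22 + 304.8*0.67 + 23*0.61 + 520*0.05 + 10.1*0.04
  = 31.200 + 1.488 + 2.530 + 204.216 + 14.030 + 26.000 + 0.404 = 279.868 m^2 sabins.
Room volume: 2080 m³.
T = 0.161 V/A = 0.161·2080/279.868 = 1.197 s.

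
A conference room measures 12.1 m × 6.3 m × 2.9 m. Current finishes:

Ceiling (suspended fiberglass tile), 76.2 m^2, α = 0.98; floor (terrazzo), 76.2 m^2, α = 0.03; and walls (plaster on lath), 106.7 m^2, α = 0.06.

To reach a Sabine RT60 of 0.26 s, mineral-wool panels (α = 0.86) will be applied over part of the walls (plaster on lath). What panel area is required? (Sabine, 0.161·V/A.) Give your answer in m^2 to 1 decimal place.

Total absorption A₁ = 76.2·0.98 + 76.2·0.03 + 106.7·0.06
  = 74.676 + 2.286 + 6.402 = 83.364 m^2 sabins.
V = 221.067 m³. Target absorption A₂ = 0.161 × 221.067 / 0.26 = 136.891 sabins.
ΔA needed = 136.891 − 83.364 = 53.527 sabins.
Each m^2 of panel replacing the walls (plaster on lath) adds (0.86 − 0.06) = 0.80 sabins.
Panel area = 53.527 / 0.80 = 66.9 m^2.

66.9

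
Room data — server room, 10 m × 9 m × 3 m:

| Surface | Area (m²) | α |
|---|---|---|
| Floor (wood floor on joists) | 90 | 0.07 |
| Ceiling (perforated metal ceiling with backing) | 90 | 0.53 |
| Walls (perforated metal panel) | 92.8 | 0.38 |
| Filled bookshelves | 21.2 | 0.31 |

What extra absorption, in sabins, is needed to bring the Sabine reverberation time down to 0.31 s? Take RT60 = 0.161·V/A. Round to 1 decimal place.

A₁ = Σ Sᵢαᵢ = 90·0.07 + 90·0.53 + 92.8·0.38 + 21.2·0.31 = 95.836 sabins.
For T = 0.31 s, need A₂ = 0.161·V/T = 0.161·270/0.31 = 140.226 sabins.
Shortfall: 140.226 − 95.836 = 44.4 sabins.

44.4 sabins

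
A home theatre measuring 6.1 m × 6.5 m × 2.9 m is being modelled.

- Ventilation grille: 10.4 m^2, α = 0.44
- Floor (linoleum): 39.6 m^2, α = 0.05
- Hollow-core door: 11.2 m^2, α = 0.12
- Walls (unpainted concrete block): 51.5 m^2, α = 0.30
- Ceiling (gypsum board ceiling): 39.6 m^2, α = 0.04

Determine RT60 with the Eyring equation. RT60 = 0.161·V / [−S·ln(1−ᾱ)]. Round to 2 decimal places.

0.68 seconds

Total surface area S = 10.4 + 39.6 + 11.2 + 51.5 + 39.6 = 152.3 m^2.
Absorption A = 10.4·0.44 + 39.6·0.05 + 11.2·0.12 + 51.5·0.30 + 39.6·0.04 = 24.934 sabins.
Mean coefficient ᾱ = A/S = 0.1637.
−S·ln(1−ᾱ) = −152.3 × ln(1 − 0.1637) = 27.226.
V = 6.1 × 6.5 × 2.9 = 114.985 m³.
RT60 = 0.161 × 114.985 / 27.226 = 0.68 s.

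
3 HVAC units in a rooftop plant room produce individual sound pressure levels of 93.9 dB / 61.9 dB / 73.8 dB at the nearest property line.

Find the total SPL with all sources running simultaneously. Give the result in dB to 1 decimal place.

Σ 10^(Lᵢ/10) = 2.48e+09.
Combined level = 10 log₁₀(2.48e+09) = 93.9 dB.

93.9 dB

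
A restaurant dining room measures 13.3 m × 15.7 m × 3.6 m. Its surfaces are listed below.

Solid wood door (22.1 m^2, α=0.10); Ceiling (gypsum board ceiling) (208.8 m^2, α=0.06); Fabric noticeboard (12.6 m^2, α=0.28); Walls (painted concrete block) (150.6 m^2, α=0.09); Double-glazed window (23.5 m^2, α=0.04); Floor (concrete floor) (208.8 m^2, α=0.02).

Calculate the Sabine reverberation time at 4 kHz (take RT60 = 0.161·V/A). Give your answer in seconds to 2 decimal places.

Total absorption A = 22.1×0.10 + 208.8×0.06 + 12.6×0.28 + 150.6×0.09 + 23.5×0.04 + 208.8×0.02
  = 2.210 + 12.528 + 3.528 + 13.554 + 0.940 + 4.176 = 36.936 m^2 sabins.
Volume V = 13.3 × 15.7 × 3.6 = 751.716 m³.
Sabine: RT60 = 0.161 × 751.716 / 36.936 = 3.28 s.

3.28 seconds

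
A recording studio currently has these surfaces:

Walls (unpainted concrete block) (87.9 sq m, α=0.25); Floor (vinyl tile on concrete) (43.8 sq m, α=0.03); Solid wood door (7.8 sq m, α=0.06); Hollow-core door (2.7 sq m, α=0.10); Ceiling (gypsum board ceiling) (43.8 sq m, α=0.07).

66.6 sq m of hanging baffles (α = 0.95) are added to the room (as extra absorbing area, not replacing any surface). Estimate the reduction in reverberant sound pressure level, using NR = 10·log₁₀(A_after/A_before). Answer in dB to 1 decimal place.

5.2 dB

Equivalent absorption area: A_before = 87.9×0.25 + 43.8×0.03 + 7.8×0.06 + 2.7×0.10 + 43.8×0.07 = 27.093 sq m.
Added absorption = 66.6 × 0.95 = 63.270 sabins.
New total A_after = 90.363 sabins.
Reduction = 10 log₁₀(A_after/A_before) = 10 log₁₀(3.3353) = 5.2 dB.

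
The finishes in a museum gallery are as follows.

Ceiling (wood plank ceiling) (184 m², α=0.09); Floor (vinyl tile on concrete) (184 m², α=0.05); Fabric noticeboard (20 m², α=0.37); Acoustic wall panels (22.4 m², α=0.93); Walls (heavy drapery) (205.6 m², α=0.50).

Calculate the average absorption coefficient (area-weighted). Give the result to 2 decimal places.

S = Σ Sᵢ = 184 + 184 + 20 + 22.4 + 205.6 = 616.0 m².
Weighted sum Σ Sα = 156.792.
ᾱ = A/S = 0.25.

0.25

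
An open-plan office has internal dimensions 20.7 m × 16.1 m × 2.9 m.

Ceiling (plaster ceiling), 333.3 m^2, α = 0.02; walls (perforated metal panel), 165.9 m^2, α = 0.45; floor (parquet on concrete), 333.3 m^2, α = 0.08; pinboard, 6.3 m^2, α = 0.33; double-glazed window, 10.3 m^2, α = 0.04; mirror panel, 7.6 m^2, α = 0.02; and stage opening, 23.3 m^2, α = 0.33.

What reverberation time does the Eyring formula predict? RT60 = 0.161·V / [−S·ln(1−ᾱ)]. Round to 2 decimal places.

1.22 s

Total surface area S = 333.3 + 165.9 + 333.3 + 6.3 + 10.3 + 7.6 + 23.3 = 880.0 m^2.
Σ(Sᵢαᵢ) = 333.3×0.02 + 165.9×0.45 + 333.3×0.08 + 6.3×0.33 + 10.3×0.04 + 7.6×0.02 + 23.3×0.33 = 118.317.
Mean coefficient ᾱ = A/S = 0.1345.
−S·ln(1−ᾱ) = −880.0 × ln(1 − 0.1345) = 127.114.
V = 20.7 × 16.1 × 2.9 = 966.483 m³.
RT60 = 0.161 × 966.483 / 127.114 = 1.22 s.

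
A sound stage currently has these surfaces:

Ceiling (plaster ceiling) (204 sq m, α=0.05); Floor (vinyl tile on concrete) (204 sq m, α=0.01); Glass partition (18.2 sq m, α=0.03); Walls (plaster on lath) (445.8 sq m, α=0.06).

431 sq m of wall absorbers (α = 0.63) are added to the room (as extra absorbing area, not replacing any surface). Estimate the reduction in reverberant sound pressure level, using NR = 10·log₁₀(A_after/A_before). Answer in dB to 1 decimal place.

9.0 dB

A_before = Σ Sᵢαᵢ = 204×0.05 + 204×0.01 + 18.2×0.03 + 445.8×0.06 = 39.534 sabins.
Treatment contributes 431·0.63 = 271.530 sabins.
A_after = 39.534 + 271.530 = 311.064 sabins.
NR = 10·log₁₀(311.064/39.534) = 9.0 dB.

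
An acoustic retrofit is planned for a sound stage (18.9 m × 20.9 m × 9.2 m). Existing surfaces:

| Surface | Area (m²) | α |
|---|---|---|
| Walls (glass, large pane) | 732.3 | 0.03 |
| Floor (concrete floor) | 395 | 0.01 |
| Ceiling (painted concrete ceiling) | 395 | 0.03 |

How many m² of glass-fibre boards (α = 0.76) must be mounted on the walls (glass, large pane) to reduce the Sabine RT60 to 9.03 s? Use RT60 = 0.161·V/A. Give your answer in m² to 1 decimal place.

37.0

Equivalent absorption area: A₁ = 732.3·0.03 + 395·0.01 + 395·0.03 = 37.769 m².
V = 3634.092 m³. Target absorption A₂ = 0.161 × 3634.092 / 9.03 = 64.794 sabins.
ΔA needed = 64.794 − 37.769 = 27.025 sabins.
Each m² of panel replacing the walls (glass, large pane) adds (0.76 − 0.03) = 0.73 sabins.
Panel area = 27.025 / 0.73 = 37.0 m².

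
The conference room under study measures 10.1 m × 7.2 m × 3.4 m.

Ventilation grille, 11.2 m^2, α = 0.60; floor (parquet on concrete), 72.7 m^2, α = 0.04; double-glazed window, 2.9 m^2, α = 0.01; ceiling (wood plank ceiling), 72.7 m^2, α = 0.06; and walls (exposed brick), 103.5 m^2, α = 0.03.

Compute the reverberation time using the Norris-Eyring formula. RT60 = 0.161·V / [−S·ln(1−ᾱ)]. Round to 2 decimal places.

S = Σ Sᵢ = 263.0 m^2.
Absorption A = 11.2×0.60 + 72.7×0.04 + 2.9×0.01 + 72.7×0.06 + 103.5×0.03 = 17.124 sabins.
ᾱ = 17.124 / 263.0 = 0.0651.
Eyring denominator: −S ln(1−ᾱ) = 17.704.
V = 10.1 × 7.2 × 3.4 = 247.248 m³.
T = 0.161·V/[−S·ln(1−ᾱ)] = 0.161·247.248/17.704 = 2.25 s.

2.25 s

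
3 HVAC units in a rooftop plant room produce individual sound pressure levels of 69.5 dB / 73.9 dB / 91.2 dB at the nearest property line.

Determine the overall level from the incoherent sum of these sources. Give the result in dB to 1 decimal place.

91.3 dB

Σ 10^(Lᵢ/10) = 1.352e+09.
L_total = 10·log₁₀(1.352e+09) = 91.3 dB.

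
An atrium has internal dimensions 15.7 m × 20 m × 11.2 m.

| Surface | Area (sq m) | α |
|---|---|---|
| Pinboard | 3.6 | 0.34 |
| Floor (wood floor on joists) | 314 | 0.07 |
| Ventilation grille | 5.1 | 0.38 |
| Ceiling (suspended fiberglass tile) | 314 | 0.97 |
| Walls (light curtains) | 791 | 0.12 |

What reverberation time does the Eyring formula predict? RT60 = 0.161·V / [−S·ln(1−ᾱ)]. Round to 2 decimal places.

1.12 s

Total surface area S = 3.6 + 314 + 5.1 + 314 + 791 = 1427.7 sq m.
Absorption A = 3.6·0.34 + 314·0.07 + 5.1·0.38 + 314·0.97 + 791·0.12 = 424.642 sabins.
ᾱ = 424.642 / 1427.7 = 0.2974.
Eyring denominator: −S ln(1−ᾱ) = 503.932.
V = 15.7 × 20 × 11.2 = 3516.8 m³.
T = 0.161·V/[−S·ln(1−ᾱ)] = 0.161·3516.8/503.932 = 1.12 s.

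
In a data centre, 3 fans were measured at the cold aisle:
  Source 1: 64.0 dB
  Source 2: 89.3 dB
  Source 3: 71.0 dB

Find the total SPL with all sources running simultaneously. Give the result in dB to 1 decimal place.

Converting to relative power and adding: 10^(64.0/10) + 10^(89.3/10) + 10^(71.0/10) = 8.662e+08.
Back to dB: 10·log₁₀ Σ = 89.4 dB.

89.4 dB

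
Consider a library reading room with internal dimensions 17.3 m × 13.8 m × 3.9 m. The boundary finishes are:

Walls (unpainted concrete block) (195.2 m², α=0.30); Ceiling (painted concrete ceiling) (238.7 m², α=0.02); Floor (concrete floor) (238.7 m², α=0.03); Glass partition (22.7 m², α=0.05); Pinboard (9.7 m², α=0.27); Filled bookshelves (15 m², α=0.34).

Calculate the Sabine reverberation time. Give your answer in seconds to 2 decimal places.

Summing Sᵢαᵢ: 58.560 + 4.774 + 7.161 + 1.135 + 2.619 + 5.100 → A = 79.349 sabins.
Volume V = 17.3 × 13.8 × 3.9 = 931.086 m³.
Sabine: RT60 = 0.161 × 931.086 / 79.349 = 1.89 s.

1.89 seconds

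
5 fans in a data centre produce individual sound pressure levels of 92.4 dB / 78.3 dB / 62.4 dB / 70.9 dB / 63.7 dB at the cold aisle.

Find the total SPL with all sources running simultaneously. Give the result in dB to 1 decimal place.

Converting to relative power and adding: 10^(92.4/10) + 10^(78.3/10) + 10^(62.4/10) + 10^(70.9/10) + 10^(63.7/10) = 1.822e+09.
Back to dB: 10·log₁₀ Σ = 92.6 dB.

92.6 dB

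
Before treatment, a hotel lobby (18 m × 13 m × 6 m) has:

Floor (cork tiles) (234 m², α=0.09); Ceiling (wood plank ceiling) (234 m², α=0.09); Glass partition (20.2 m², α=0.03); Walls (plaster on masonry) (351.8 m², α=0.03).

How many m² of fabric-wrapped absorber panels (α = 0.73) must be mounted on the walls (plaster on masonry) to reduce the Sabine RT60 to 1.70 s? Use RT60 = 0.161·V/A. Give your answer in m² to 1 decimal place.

Total absorption A₁ = 234*0.09 + 234*0.09 + 20.2*0.03 + 351.8*0.03
  = 21.060 + 21.060 + 0.606 + 10.554 = 53.280 m² sabins.
Required A₂ = 0.161·1404/1.70 = 132.967 sabins.
Absorption to add: 132.967 − 53.280 = 79.687 sabins.
Each m² of panel replacing the walls (plaster on masonry) adds (0.73 − 0.03) = 0.70 sabins.
Panel area = 79.687 / 0.70 = 113.8 m².

113.8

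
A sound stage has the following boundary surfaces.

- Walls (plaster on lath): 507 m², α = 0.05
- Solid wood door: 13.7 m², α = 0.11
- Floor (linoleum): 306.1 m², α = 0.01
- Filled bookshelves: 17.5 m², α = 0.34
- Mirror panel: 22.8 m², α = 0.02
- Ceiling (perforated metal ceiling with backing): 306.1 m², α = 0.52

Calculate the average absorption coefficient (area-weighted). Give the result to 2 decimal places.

S = Σ Sᵢ = 507 + 13.7 + 306.1 + 17.5 + 22.8 + 306.1 = 1173.2 m².
A = 507*0.05 + 13.7*0.11 + 306.1*0.01 + 17.5*0.34 + 22.8*0.02 + 306.1*0.52 = 195.496 sabins.
ᾱ = 195.496 / 1173.2 = 0.17.

0.17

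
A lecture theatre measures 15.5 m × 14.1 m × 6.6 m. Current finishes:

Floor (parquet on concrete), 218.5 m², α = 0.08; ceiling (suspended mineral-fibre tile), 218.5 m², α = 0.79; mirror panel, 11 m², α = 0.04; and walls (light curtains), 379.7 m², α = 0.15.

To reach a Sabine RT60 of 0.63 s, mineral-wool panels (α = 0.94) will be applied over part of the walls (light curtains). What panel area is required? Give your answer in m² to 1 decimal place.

A₁ = Σ Sᵢαᵢ = 218.5*0.08 + 218.5*0.79 + 11*0.04 + 379.7*0.15 = 247.490 sabins.
Required A₂ = 0.161·1442.43/0.63 = 368.621 sabins.
Absorption to add: 368.621 − 247.490 = 121.131 sabins.
Net gain per m²: Δα = 0.94 − 0.15 = 0.79.
Panel area = 121.131 / 0.79 = 153.3 m².

153.3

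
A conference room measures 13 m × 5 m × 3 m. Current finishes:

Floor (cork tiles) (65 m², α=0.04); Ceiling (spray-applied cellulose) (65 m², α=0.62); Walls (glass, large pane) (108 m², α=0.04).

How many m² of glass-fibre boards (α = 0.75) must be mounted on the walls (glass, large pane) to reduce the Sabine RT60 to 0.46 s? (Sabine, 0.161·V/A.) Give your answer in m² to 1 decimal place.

29.6

Equivalent absorption area: A₁ = 65×0.04 + 65×0.62 + 108×0.04 = 47.220 m².
Required A₂ = 0.161·195/0.46 = 68.250 sabins.
ΔA needed = 68.250 − 47.220 = 21.030 sabins.
Net gain per m²: Δα = 0.75 − 0.04 = 0.71.
Panel area = 21.030 / 0.71 = 29.6 m².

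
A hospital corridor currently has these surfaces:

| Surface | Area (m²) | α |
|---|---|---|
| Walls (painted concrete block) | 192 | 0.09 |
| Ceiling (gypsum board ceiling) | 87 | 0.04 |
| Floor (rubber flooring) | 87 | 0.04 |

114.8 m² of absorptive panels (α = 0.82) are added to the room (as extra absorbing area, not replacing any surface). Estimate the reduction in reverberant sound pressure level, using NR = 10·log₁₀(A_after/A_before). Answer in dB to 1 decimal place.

Total absorption A_before = 192×0.09 + 87×0.04 + 87×0.04
  = 17.280 + 3.480 + 3.480 = 24.240 m² sabins.
Added absorption = 114.8 × 0.82 = 94.136 sabins.
New total A_after = 118.376 sabins.
Reduction = 10 log₁₀(A_after/A_before) = 10 log₁₀(4.8835) = 6.9 dB.

6.9 dB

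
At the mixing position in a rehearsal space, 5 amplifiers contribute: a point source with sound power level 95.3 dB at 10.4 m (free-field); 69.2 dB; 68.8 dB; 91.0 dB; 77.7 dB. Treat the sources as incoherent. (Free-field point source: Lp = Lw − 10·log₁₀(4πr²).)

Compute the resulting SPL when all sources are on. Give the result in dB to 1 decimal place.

91.3 dB

Source at 10.4 m: Lp = 95.3 − 10·log₁₀(4π·10.4²) = 95.3 − 10·log₁₀(1359.179) = 64.0 dB.
Converting to relative power and adding: 10^(64.0/10) + 10^(69.2/10) + 10^(68.8/10) + 10^(91.0/10) + 10^(77.7/10) = 1.336e+09.
Back to dB: 10·log₁₀ Σ = 91.3 dB.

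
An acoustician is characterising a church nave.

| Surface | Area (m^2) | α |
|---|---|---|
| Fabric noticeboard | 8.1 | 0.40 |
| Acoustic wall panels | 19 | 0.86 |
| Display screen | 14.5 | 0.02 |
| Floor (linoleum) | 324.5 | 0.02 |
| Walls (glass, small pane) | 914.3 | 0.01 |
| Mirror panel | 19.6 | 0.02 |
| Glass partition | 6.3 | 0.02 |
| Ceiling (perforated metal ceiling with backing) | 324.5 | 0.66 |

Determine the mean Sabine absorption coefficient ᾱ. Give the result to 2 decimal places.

Total surface area S = 1630.8 m^2.
A = 8.1*0.40 + 19*0.86 + 14.5*0.02 + 324.5*0.02 + 914.3*0.01 + 19.6*0.02 + 6.3*0.02 + 324.5*0.66 = 250.191 sabins.
ᾱ = 250.191 / 1630.8 = 0.15.

0.15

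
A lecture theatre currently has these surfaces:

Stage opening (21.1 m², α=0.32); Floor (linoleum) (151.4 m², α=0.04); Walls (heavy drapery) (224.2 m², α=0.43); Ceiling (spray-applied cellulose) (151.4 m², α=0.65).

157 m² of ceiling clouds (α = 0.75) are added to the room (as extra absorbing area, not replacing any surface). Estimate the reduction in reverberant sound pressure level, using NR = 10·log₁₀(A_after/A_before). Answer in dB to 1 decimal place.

2.0 dB

Equivalent absorption area: A_before = 21.1·0.32 + 151.4·0.04 + 224.2·0.43 + 151.4·0.65 = 207.624 m².
Treatment contributes 157·0.75 = 117.750 sabins.
New total A_after = 325.374 sabins.
Reduction = 10 log₁₀(A_after/A_before) = 10 log₁₀(1.5671) = 2.0 dB.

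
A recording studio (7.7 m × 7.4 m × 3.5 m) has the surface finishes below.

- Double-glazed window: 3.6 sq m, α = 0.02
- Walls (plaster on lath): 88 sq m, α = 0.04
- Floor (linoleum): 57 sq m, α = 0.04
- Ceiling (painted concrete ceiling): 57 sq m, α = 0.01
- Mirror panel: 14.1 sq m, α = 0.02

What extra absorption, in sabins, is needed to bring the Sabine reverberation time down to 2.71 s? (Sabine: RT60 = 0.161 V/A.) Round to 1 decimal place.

5.1 sabins

Summing Sᵢαᵢ: 0.072 + 3.520 + 2.280 + 0.570 + 0.282 → A₁ = 6.724 sabins.
For T = 2.71 s, need A₂ = 0.161·V/T = 0.161·199.43/2.71 = 11.848 sabins.
ΔA = A₂ − A₁ = 11.848 − 6.724 = 5.1 sabins.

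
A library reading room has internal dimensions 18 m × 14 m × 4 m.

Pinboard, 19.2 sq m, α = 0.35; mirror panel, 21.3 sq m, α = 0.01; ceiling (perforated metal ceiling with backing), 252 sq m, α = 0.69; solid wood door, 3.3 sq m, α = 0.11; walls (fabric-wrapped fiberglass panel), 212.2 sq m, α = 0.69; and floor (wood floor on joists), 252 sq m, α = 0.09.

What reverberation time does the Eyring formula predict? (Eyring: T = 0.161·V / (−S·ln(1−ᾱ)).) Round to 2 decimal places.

S = Σ Sᵢ = 760.0 sq m.
Σ(Sᵢαᵢ) = 19.2×0.35 + 21.3×0.01 + 252×0.69 + 3.3×0.11 + 212.2×0.69 + 252×0.09 = 350.274.
ᾱ = 350.274 / 760.0 = 0.4609.
Eyring denominator: −S ln(1−ᾱ) = 469.569.
V = 18 × 14 × 4 = 1008 m³.
T = 0.161·V/[−S·ln(1−ᾱ)] = 0.161·1008/469.569 = 0.35 s.

0.35 seconds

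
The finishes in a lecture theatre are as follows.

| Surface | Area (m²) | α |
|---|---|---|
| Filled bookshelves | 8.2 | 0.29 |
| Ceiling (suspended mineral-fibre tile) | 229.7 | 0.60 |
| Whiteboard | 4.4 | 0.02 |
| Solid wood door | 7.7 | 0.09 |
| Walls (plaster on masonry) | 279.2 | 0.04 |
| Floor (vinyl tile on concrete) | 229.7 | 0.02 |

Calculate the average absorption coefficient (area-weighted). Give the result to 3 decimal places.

S = Σ Sᵢ = 8.2 + 229.7 + 4.4 + 7.7 + 279.2 + 229.7 = 758.9 m².
Weighted sum Σ Sα = 156.741.
ᾱ = 156.741 / 758.9 = 0.207.

0.207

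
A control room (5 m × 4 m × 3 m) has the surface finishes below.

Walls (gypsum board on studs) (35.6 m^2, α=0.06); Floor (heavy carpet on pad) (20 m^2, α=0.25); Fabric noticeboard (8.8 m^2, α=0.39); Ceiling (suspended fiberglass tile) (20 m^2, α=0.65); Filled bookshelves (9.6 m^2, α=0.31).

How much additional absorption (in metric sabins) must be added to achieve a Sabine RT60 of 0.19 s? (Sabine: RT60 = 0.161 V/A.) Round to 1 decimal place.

24.3 sabins

Equivalent absorption area: A₁ = 35.6×0.06 + 20×0.25 + 8.8×0.39 + 20×0.65 + 9.6×0.31 = 26.544 m^2.
Target A₂ = 0.161·60/0.19 = 50.842 sabins (V = 60 m³).
Shortfall: 50.842 − 26.544 = 24.3 sabins.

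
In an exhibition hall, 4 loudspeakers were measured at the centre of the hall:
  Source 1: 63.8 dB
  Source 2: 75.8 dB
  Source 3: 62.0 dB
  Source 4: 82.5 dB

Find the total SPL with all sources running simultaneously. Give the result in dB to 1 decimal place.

Sum in the linear (power) domain: Σ 10^(Lᵢ/10) = 10^(63.8/10) + 10^(75.8/10) + 10^(62.0/10) + 10^(82.5/10) = 2.198e+08.
L_total = 10·log₁₀(2.198e+08) = 83.4 dB.

83.4 dB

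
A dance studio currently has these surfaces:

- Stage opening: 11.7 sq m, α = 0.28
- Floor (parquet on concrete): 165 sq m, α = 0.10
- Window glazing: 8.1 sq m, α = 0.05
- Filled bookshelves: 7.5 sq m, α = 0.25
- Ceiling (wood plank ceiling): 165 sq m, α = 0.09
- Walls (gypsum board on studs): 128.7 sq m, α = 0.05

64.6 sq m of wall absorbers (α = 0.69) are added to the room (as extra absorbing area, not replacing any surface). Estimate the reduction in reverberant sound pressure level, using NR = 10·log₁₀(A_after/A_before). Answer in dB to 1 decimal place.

3.1 dB

A_before = Σ Sᵢαᵢ = 11.7·0.28 + 165·0.10 + 8.1·0.05 + 7.5·0.25 + 165·0.09 + 128.7·0.05 = 43.341 sabins.
Added absorption = 64.6 × 0.69 = 44.574 sabins.
A_after = 43.341 + 44.574 = 87.915 sabins.
Reduction = 10 log₁₀(A_after/A_before) = 10 log₁₀(2.0284) = 3.1 dB.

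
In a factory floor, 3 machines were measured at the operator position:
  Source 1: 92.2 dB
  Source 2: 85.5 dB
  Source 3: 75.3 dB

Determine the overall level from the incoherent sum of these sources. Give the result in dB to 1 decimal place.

93.1 dB

Sum in the linear (power) domain: Σ 10^(Lᵢ/10) = 10^(92.2/10) + 10^(85.5/10) + 10^(75.3/10) = 2.048e+09.
Back to dB: 10·log₁₀ Σ = 93.1 dB.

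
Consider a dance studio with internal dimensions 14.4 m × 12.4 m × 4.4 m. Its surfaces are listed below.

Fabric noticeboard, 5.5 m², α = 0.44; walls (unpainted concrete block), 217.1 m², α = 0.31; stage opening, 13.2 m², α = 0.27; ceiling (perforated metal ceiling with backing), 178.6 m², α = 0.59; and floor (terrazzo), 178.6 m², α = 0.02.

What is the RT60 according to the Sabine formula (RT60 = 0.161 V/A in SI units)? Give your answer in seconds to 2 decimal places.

Total absorption A = 5.5×0.44 + 217.1×0.31 + 13.2×0.27 + 178.6×0.59 + 178.6×0.02
  = 2.420 + 67.301 + 3.564 + 105.374 + 3.572 = 182.231 m² sabins.
Volume V = 14.4 × 12.4 × 4.4 = 785.664 m³.
T = 0.161 V/A = 0.161·785.664/182.231 = 0.69 s.

0.69 s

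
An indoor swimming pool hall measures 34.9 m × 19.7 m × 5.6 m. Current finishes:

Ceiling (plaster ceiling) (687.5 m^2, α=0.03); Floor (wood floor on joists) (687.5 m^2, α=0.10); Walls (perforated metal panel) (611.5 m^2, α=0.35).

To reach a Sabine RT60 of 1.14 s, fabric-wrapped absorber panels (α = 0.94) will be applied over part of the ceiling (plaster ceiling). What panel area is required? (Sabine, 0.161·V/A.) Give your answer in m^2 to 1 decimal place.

264.1

Equivalent absorption area: A₁ = 687.5×0.03 + 687.5×0.10 + 611.5×0.35 = 303.400 m^2.
V = 3850.168 m³. Target absorption A₂ = 0.161 × 3850.168 / 1.14 = 543.752 sabins.
Absorption to add: 543.752 − 303.400 = 240.352 sabins.
Net gain per m^2: Δα = 0.94 − 0.03 = 0.91.
Area = ΔA/Δα = 240.352/0.91 = 264.1 m^2.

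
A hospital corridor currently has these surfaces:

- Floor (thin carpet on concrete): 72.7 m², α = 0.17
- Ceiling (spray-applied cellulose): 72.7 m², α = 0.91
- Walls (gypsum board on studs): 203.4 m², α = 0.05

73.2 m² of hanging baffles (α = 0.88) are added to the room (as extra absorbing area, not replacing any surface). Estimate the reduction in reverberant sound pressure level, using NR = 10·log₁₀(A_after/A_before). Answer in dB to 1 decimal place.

Equivalent absorption area: A_before = 72.7×0.17 + 72.7×0.91 + 203.4×0.05 = 88.686 m².
Added absorption = 73.2 × 0.88 = 64.416 sabins.
New total A_after = 153.102 sabins.
NR = 10·log₁₀(153.102/88.686) = 2.4 dB.

2.4 dB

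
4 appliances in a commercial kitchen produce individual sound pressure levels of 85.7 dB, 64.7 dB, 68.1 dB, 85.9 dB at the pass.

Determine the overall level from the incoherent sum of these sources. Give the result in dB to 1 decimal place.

88.9 dB

Sum in the linear (power) domain: Σ 10^(Lᵢ/10) = 10^(85.7/10) + 10^(64.7/10) + 10^(68.1/10) + 10^(85.9/10) = 7.7e+08.
Back to dB: 10·log₁₀ Σ = 88.9 dB.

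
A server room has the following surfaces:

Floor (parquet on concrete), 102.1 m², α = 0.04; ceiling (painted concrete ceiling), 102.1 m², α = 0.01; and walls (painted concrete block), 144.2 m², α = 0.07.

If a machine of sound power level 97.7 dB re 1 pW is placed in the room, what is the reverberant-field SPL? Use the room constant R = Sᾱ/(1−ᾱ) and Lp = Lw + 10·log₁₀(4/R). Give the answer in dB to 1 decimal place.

A = 15.199 sabins; S = 348.4 m².
ᾱ = 0.0436, so room constant R = A/(1−ᾱ) = 15.892 m².
Lp = Lw + 10 log₁₀(4/R) = 97.7 -5.99 = 91.7 dB.

91.7 dB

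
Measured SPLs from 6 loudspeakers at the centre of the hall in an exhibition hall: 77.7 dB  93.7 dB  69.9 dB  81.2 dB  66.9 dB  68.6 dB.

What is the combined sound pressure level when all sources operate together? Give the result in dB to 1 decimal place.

94.1 dB

Σ 10^(Lᵢ/10) = 2.557e+09.
Back to dB: 10·log₁₀ Σ = 94.1 dB.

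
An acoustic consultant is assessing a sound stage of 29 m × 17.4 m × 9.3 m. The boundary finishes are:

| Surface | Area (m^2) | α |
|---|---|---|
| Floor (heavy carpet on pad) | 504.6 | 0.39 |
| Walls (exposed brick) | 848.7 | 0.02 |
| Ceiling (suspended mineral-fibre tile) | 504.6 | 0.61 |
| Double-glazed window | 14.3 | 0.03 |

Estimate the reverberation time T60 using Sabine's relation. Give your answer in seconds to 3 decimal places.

1.447 sec

A = Σ Sᵢαᵢ = 504.6·0.39 + 848.7·0.02 + 504.6·0.61 + 14.3·0.03 = 522.003 sabins.
Room volume: 4692.78 m³.
T = 0.161 V/A = 0.161·4692.78/522.003 = 1.447 s.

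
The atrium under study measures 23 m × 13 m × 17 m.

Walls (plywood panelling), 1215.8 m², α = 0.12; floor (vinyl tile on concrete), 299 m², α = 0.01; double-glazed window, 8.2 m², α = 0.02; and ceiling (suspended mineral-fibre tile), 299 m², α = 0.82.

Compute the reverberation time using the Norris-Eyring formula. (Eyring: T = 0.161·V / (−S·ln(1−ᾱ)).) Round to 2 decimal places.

1.84 sec

S = Σ Sᵢ = 1822.0 m².
Absorption A = 1215.8×0.12 + 299×0.01 + 8.2×0.02 + 299×0.82 = 394.230 sabins.
ᾱ = 394.230 / 1822.0 = 0.2164.
Eyring denominator: −S ln(1−ᾱ) = 444.307.
V = 23 × 13 × 17 = 5083 m³.
T = 0.161·V/[−S·ln(1−ᾱ)] = 0.161·5083/444.307 = 1.84 s.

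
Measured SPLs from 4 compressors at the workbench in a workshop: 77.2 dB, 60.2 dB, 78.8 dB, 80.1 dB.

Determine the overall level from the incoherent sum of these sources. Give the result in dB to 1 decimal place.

Sum in the linear (power) domain: Σ 10^(Lᵢ/10) = 10^(77.2/10) + 10^(60.2/10) + 10^(78.8/10) + 10^(80.1/10) = 2.317e+08.
Combined level = 10 log₁₀(2.317e+08) = 83.6 dB.

83.6 dB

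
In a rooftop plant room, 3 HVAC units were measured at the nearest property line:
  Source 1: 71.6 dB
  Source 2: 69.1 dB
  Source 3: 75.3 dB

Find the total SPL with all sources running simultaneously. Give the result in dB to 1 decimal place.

Sum in the linear (power) domain: Σ 10^(Lᵢ/10) = 10^(71.6/10) + 10^(69.1/10) + 10^(75.3/10) = 5.647e+07.
Combined level = 10 log₁₀(5.647e+07) = 77.5 dB.

77.5 dB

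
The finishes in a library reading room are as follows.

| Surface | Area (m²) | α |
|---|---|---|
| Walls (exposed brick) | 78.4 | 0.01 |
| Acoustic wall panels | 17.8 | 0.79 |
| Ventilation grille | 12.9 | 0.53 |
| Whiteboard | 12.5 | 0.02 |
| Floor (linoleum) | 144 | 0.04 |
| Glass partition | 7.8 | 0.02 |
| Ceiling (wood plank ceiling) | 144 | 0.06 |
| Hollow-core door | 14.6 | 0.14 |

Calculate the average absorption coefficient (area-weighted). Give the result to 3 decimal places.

S = Σ Sᵢ = 78.4 + 17.8 + 12.9 + 12.5 + 144 + 7.8 + 144 + 14.6 = 432.0 m².
Weighted sum Σ Sα = 38.533.
ᾱ = 38.533 / 432.0 = 0.089.

0.089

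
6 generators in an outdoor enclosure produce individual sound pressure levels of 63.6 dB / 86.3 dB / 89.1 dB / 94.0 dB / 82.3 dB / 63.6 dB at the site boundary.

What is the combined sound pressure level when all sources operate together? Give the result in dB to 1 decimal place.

95.9 dB

Converting to relative power and adding: 10^(63.6/10) + 10^(86.3/10) + 10^(89.1/10) + 10^(94.0/10) + 10^(82.3/10) + 10^(63.6/10) = 3.926e+09.
Combined level = 10 log₁₀(3.926e+09) = 95.9 dB.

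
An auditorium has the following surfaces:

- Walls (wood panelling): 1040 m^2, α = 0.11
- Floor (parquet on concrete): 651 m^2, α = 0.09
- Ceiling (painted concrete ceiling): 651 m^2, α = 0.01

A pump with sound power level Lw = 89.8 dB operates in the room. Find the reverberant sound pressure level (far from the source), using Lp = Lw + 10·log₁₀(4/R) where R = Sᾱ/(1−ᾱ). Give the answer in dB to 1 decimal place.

Σ(Sᵢαᵢ) = 1040·0.11 + 651·0.09 + 651·0.01 = 179.500; total area S = 2342.0 m^2.
ᾱ = 0.0766, so room constant R = A/(1−ᾱ) = 194.390 m^2.
Lp = 89.8 + 10·log₁₀(4/194.390) = 89.8 + (-16.87) = 72.9 dB.

72.9 dB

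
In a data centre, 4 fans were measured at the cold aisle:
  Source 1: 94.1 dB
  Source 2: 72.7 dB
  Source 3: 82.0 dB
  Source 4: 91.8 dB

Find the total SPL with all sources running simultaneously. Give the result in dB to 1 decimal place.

96.3 dB

Σ 10^(Lᵢ/10) = 4.261e+09.
Back to dB: 10·log₁₀ Σ = 96.3 dB.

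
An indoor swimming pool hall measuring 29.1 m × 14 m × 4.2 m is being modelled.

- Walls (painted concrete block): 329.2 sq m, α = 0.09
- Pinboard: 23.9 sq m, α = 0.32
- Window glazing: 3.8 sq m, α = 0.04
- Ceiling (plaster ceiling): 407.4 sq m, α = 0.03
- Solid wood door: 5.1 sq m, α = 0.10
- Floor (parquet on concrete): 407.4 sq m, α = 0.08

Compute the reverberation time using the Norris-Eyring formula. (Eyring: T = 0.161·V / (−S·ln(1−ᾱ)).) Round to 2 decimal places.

3.21 seconds

S = Σ Sᵢ = 1176.8 sq m.
Absorption A = 329.2·0.09 + 23.9·0.32 + 3.8·0.04 + 407.4·0.03 + 5.1·0.10 + 407.4·0.08 = 82.752 sabins.
ᾱ = 82.752 / 1176.8 = 0.0703.
Eyring denominator: −S ln(1−ᾱ) = 85.781.
V = 29.1 × 14 × 4.2 = 1711.08 m³.
T = 0.161·V/[−S·ln(1−ᾱ)] = 0.161·1711.08/85.781 = 3.21 s.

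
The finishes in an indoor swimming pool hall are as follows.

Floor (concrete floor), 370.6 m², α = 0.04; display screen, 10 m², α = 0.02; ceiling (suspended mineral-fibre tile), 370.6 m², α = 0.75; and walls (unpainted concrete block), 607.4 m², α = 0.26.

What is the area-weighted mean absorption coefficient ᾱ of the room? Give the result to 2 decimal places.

0.33

S = Σ Sᵢ = 370.6 + 10 + 370.6 + 607.4 = 1358.6 m².
Weighted sum Σ Sα = 450.898.
ᾱ = A/S = 0.33.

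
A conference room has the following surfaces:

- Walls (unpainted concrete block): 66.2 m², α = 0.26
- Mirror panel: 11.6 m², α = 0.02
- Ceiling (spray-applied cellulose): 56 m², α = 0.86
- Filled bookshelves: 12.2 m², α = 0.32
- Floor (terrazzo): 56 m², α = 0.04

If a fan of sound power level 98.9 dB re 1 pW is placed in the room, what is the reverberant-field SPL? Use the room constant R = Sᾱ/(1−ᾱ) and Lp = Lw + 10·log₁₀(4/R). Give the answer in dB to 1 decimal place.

A = 71.748 sabins; S = 202.0 m².
ᾱ = 71.748/202.0 = 0.3552; R = Sᾱ/(1−ᾱ) = 71.748/(1−0.3552) = 111.272 m².
Lp = 98.9 + 10·log₁₀(4/111.272) = 98.9 + (-14.44) = 84.5 dB.

84.5 dB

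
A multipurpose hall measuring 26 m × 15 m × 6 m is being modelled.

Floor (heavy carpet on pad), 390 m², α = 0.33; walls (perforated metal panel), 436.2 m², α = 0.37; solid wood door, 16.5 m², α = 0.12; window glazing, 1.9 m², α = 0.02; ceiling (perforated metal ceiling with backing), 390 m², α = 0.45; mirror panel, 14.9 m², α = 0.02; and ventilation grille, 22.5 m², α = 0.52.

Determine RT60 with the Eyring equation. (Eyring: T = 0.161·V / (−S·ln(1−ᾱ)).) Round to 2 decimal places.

0.63 s

Total surface area S = 390 + 436.2 + 16.5 + 1.9 + 390 + 14.9 + 22.5 = 1272.0 m².
Absorption A = 390×0.33 + 436.2×0.37 + 16.5×0.12 + 1.9×0.02 + 390×0.45 + 14.9×0.02 + 22.5×0.52 = 479.610 sabins.
Mean coefficient ᾱ = A/S = 0.3771.
−S·ln(1−ᾱ) = −1272.0 × ln(1 − 0.3771) = 602.126.
V = 26 × 15 × 6 = 2340 m³.
RT60 = 0.161 × 2340 / 602.126 = 0.63 s.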